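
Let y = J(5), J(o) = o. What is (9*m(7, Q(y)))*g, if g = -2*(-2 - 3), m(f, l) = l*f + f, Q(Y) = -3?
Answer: -1260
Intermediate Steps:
y = 5
m(f, l) = f + f*l (m(f, l) = f*l + f = f + f*l)
g = 10 (g = -2*(-5) = 10)
(9*m(7, Q(y)))*g = (9*(7*(1 - 3)))*10 = (9*(7*(-2)))*10 = (9*(-14))*10 = -126*10 = -1260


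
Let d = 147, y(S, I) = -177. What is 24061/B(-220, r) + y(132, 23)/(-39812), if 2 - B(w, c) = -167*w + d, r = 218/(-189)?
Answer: -951387887/1468465620 ≈ -0.64788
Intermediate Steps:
r = -218/189 (r = 218*(-1/189) = -218/189 ≈ -1.1534)
B(w, c) = -145 + 167*w (B(w, c) = 2 - (-167*w + 147) = 2 - (147 - 167*w) = 2 + (-147 + 167*w) = -145 + 167*w)
24061/B(-220, r) + y(132, 23)/(-39812) = 24061/(-145 + 167*(-220)) - 177/(-39812) = 24061/(-145 - 36740) - 177*(-1/39812) = 24061/(-36885) + 177/39812 = 24061*(-1/36885) + 177/39812 = -24061/36885 + 177/39812 = -951387887/1468465620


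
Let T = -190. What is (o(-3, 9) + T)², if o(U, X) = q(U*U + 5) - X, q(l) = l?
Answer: 34225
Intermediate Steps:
o(U, X) = 5 + U² - X (o(U, X) = (U*U + 5) - X = (U² + 5) - X = (5 + U²) - X = 5 + U² - X)
(o(-3, 9) + T)² = ((5 + (-3)² - 1*9) - 190)² = ((5 + 9 - 9) - 190)² = (5 - 190)² = (-185)² = 34225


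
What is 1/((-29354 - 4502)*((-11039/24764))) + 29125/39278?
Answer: 1360755608049/1834952211344 ≈ 0.74158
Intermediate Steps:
1/((-29354 - 4502)*((-11039/24764))) + 29125/39278 = 1/((-33856)*((-11039*1/24764))) + 29125*(1/39278) = -1/(33856*(-11039/24764)) + 29125/39278 = -1/33856*(-24764/11039) + 29125/39278 = 6191/93434096 + 29125/39278 = 1360755608049/1834952211344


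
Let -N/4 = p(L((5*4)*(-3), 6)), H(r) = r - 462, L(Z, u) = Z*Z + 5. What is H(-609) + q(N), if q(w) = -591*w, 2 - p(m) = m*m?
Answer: -30722599443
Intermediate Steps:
L(Z, u) = 5 + Z² (L(Z, u) = Z² + 5 = 5 + Z²)
H(r) = -462 + r
p(m) = 2 - m² (p(m) = 2 - m*m = 2 - m²)
N = 51984092 (N = -4*(2 - (5 + ((5*4)*(-3))²)²) = -4*(2 - (5 + (20*(-3))²)²) = -4*(2 - (5 + (-60)²)²) = -4*(2 - (5 + 3600)²) = -4*(2 - 1*3605²) = -4*(2 - 1*12996025) = -4*(2 - 12996025) = -4*(-12996023) = 51984092)
H(-609) + q(N) = (-462 - 609) - 591*51984092 = -1071 - 30722598372 = -30722599443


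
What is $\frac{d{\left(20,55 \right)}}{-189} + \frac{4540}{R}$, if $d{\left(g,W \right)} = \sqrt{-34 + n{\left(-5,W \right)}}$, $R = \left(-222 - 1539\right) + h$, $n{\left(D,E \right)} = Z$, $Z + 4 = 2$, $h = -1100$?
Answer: $- \frac{4540}{2861} - \frac{2 i}{63} \approx -1.5869 - 0.031746 i$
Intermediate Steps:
$Z = -2$ ($Z = -4 + 2 = -2$)
$n{\left(D,E \right)} = -2$
$R = -2861$ ($R = \left(-222 - 1539\right) - 1100 = -1761 - 1100 = -2861$)
$d{\left(g,W \right)} = 6 i$ ($d{\left(g,W \right)} = \sqrt{-34 - 2} = \sqrt{-36} = 6 i$)
$\frac{d{\left(20,55 \right)}}{-189} + \frac{4540}{R} = \frac{6 i}{-189} + \frac{4540}{-2861} = 6 i \left(- \frac{1}{189}\right) + 4540 \left(- \frac{1}{2861}\right) = - \frac{2 i}{63} - \frac{4540}{2861} = - \frac{4540}{2861} - \frac{2 i}{63}$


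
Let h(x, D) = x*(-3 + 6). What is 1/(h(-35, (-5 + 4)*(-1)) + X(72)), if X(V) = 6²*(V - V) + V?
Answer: -1/33 ≈ -0.030303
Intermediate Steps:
h(x, D) = 3*x (h(x, D) = x*3 = 3*x)
X(V) = V (X(V) = 36*0 + V = 0 + V = V)
1/(h(-35, (-5 + 4)*(-1)) + X(72)) = 1/(3*(-35) + 72) = 1/(-105 + 72) = 1/(-33) = -1/33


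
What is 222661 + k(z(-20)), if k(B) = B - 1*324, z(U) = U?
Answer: 222317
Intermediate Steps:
k(B) = -324 + B (k(B) = B - 324 = -324 + B)
222661 + k(z(-20)) = 222661 + (-324 - 20) = 222661 - 344 = 222317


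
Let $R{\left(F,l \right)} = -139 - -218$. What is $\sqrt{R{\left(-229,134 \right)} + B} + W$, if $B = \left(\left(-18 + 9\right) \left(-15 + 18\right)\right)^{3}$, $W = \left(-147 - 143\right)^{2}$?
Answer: $84100 + 26 i \sqrt{29} \approx 84100.0 + 140.01 i$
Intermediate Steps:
$R{\left(F,l \right)} = 79$ ($R{\left(F,l \right)} = -139 + 218 = 79$)
$W = 84100$ ($W = \left(-290\right)^{2} = 84100$)
$B = -19683$ ($B = \left(\left(-9\right) 3\right)^{3} = \left(-27\right)^{3} = -19683$)
$\sqrt{R{\left(-229,134 \right)} + B} + W = \sqrt{79 - 19683} + 84100 = \sqrt{-19604} + 84100 = 26 i \sqrt{29} + 84100 = 84100 + 26 i \sqrt{29}$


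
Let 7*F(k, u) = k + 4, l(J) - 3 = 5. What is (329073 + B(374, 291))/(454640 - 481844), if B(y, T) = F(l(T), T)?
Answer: -767841/63476 ≈ -12.097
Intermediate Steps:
l(J) = 8 (l(J) = 3 + 5 = 8)
F(k, u) = 4/7 + k/7 (F(k, u) = (k + 4)/7 = (4 + k)/7 = 4/7 + k/7)
B(y, T) = 12/7 (B(y, T) = 4/7 + (1/7)*8 = 4/7 + 8/7 = 12/7)
(329073 + B(374, 291))/(454640 - 481844) = (329073 + 12/7)/(454640 - 481844) = (2303523/7)/(-27204) = (2303523/7)*(-1/27204) = -767841/63476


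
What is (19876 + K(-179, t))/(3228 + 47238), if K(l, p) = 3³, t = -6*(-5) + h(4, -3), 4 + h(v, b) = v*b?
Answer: 1531/3882 ≈ 0.39438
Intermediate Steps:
h(v, b) = -4 + b*v (h(v, b) = -4 + v*b = -4 + b*v)
t = 14 (t = -6*(-5) + (-4 - 3*4) = 30 + (-4 - 12) = 30 - 16 = 14)
K(l, p) = 27
(19876 + K(-179, t))/(3228 + 47238) = (19876 + 27)/(3228 + 47238) = 19903/50466 = 19903*(1/50466) = 1531/3882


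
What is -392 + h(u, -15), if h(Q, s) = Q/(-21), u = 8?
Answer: -8240/21 ≈ -392.38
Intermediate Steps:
h(Q, s) = -Q/21 (h(Q, s) = Q*(-1/21) = -Q/21)
-392 + h(u, -15) = -392 - 1/21*8 = -392 - 8/21 = -8240/21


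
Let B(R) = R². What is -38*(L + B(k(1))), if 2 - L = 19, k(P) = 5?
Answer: -304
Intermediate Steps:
L = -17 (L = 2 - 1*19 = 2 - 19 = -17)
-38*(L + B(k(1))) = -38*(-17 + 5²) = -38*(-17 + 25) = -38*8 = -304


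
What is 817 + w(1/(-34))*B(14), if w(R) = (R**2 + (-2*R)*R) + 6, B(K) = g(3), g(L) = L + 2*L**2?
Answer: 1090087/1156 ≈ 942.98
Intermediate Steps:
B(K) = 21 (B(K) = 3*(1 + 2*3) = 3*(1 + 6) = 3*7 = 21)
w(R) = 6 - R**2 (w(R) = (R**2 - 2*R**2) + 6 = -R**2 + 6 = 6 - R**2)
817 + w(1/(-34))*B(14) = 817 + (6 - (1/(-34))**2)*21 = 817 + (6 - (-1/34)**2)*21 = 817 + (6 - 1*1/1156)*21 = 817 + (6 - 1/1156)*21 = 817 + (6935/1156)*21 = 817 + 145635/1156 = 1090087/1156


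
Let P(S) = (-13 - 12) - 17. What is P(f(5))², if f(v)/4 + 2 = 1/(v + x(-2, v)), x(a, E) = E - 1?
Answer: 1764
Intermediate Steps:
x(a, E) = -1 + E
f(v) = -8 + 4/(-1 + 2*v) (f(v) = -8 + 4/(v + (-1 + v)) = -8 + 4/(-1 + 2*v))
P(S) = -42 (P(S) = -25 - 17 = -42)
P(f(5))² = (-42)² = 1764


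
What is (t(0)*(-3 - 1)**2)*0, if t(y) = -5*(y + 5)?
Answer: 0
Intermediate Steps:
t(y) = -25 - 5*y (t(y) = -5*(5 + y) = -25 - 5*y)
(t(0)*(-3 - 1)**2)*0 = ((-25 - 5*0)*(-3 - 1)**2)*0 = ((-25 + 0)*(-4)**2)*0 = -25*16*0 = -400*0 = 0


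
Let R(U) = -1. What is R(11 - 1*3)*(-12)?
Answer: 12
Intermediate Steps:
R(11 - 1*3)*(-12) = -1*(-12) = 12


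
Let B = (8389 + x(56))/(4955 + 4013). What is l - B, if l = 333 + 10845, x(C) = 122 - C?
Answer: 5275571/472 ≈ 11177.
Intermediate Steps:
l = 11178
B = 445/472 (B = (8389 + (122 - 1*56))/(4955 + 4013) = (8389 + (122 - 56))/8968 = (8389 + 66)*(1/8968) = 8455*(1/8968) = 445/472 ≈ 0.94280)
l - B = 11178 - 1*445/472 = 11178 - 445/472 = 5275571/472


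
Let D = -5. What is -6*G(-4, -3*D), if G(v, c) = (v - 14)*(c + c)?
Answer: 3240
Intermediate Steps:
G(v, c) = 2*c*(-14 + v) (G(v, c) = (-14 + v)*(2*c) = 2*c*(-14 + v))
-6*G(-4, -3*D) = -12*(-3*(-5))*(-14 - 4) = -12*15*(-18) = -6*(-540) = 3240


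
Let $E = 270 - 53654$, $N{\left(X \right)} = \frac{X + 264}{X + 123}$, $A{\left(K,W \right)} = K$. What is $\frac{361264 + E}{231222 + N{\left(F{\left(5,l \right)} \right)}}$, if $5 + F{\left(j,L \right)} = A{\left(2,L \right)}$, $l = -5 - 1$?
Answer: $\frac{12315200}{9248967} \approx 1.3315$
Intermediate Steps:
$l = -6$ ($l = -5 - 1 = -6$)
$F{\left(j,L \right)} = -3$ ($F{\left(j,L \right)} = -5 + 2 = -3$)
$N{\left(X \right)} = \frac{264 + X}{123 + X}$
$E = -53384$ ($E = 270 - 53654 = -53384$)
$\frac{361264 + E}{231222 + N{\left(F{\left(5,l \right)} \right)}} = \frac{361264 - 53384}{231222 + \frac{264 - 3}{123 - 3}} = \frac{307880}{231222 + \frac{1}{120} \cdot 261} = \frac{307880}{231222 + \frac{87}{40}} = \frac{307880}{\frac{9248967}{40}} = 307880 \cdot \frac{40}{9248967} = \frac{12315200}{9248967}$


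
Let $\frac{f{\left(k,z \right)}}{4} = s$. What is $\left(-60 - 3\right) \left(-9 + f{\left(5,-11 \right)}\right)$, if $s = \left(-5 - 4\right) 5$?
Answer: $11907$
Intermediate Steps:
$s = -45$ ($s = \left(-9\right) 5 = -45$)
$f{\left(k,z \right)} = -180$ ($f{\left(k,z \right)} = 4 \left(-45\right) = -180$)
$\left(-60 - 3\right) \left(-9 + f{\left(5,-11 \right)}\right) = \left(-60 - 3\right) \left(-9 - 180\right) = \left(-60 - 3\right) \left(-189\right) = \left(-63\right) \left(-189\right) = 11907$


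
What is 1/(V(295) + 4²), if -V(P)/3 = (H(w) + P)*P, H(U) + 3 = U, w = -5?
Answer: -1/253979 ≈ -3.9373e-6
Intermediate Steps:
H(U) = -3 + U
V(P) = -3*P*(-8 + P) (V(P) = -3*((-3 - 5) + P)*P = -3*(-8 + P)*P = -3*P*(-8 + P))
1/(V(295) + 4²) = 1/(3*295*(8 - 1*295) + 4²) = 1/(3*295*(8 - 295) + 16) = 1/(3*295*(-287) + 16) = 1/(-253995 + 16) = 1/(-253979) = -1/253979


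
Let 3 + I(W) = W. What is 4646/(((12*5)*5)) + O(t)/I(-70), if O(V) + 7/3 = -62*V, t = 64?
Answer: 255043/3650 ≈ 69.875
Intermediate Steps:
I(W) = -3 + W
O(V) = -7/3 - 62*V
4646/(((12*5)*5)) + O(t)/I(-70) = 4646/(((12*5)*5)) + (-7/3 - 62*64)/(-3 - 70) = 4646/((60*5)) + (-7/3 - 3968)/(-73) = 4646/300 - 11911/3*(-1/73) = 4646*(1/300) + 11911/219 = 2323/150 + 11911/219 = 255043/3650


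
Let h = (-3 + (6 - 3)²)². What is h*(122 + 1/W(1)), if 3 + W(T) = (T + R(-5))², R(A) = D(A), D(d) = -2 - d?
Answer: 57132/13 ≈ 4394.8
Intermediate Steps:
R(A) = -2 - A
W(T) = -3 + (3 + T)² (W(T) = -3 + (T + (-2 - 1*(-5)))² = -3 + (T + (-2 + 5))² = -3 + (T + 3)² = -3 + (3 + T)²)
h = 36 (h = (-3 + 3²)² = (-3 + 9)² = 6² = 36)
h*(122 + 1/W(1)) = 36*(122 + 1/(-3 + (3 + 1)²)) = 36*(122 + 1/(-3 + 4²)) = 36*(122 + 1/(-3 + 16)) = 36*(122 + 1/13) = 36*(1587/13) = 57132/13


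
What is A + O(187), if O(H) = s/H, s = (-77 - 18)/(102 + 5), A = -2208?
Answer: -44179967/20009 ≈ -2208.0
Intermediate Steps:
s = -95/107 ≈ -0.88785
O(H) = -95/(107*H)
A + O(187) = -2208 - 95/107/187 = -2208 - 95/107*1/187 = -2208 - 95/20009 = -44179967/20009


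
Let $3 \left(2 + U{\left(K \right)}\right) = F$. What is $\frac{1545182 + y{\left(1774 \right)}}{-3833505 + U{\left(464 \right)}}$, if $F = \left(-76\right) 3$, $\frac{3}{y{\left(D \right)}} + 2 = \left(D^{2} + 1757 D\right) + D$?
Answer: $- \frac{9681748839415}{24020334019578} \approx -0.40306$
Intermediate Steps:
$y{\left(D \right)} = \frac{3}{-2 + D^{2} + 1758 D}$ ($y{\left(D \right)} = \frac{3}{-2 + \left(\left(D^{2} + 1757 D\right) + D\right)} = \frac{3}{-2 + \left(D^{2} + 1758 D\right)} = \frac{3}{-2 + D^{2} + 1758 D}$)
$F = -228$
$U{\left(K \right)} = -78$ ($U{\left(K \right)} = -2 + \frac{1}{3} \left(-228\right) = -2 - 76 = -78$)
$\frac{1545182 + y{\left(1774 \right)}}{-3833505 + U{\left(464 \right)}} = \frac{1545182 + \frac{3}{-2 + 1774^{2} + 1758 \cdot 1774}}{-3833505 - 78} = \frac{1545182 + \frac{3}{-2 + 3147076 + 3118692}}{-3833583} = \left(1545182 + \frac{3}{6265766}\right) \left(- \frac{1}{3833583}\right) = \frac{9681748839415}{6265766} \left(- \frac{1}{3833583}\right) = - \frac{9681748839415}{24020334019578}$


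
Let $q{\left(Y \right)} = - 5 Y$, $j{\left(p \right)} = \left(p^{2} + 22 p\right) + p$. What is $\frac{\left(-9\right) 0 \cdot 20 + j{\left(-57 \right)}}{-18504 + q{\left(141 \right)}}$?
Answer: $- \frac{34}{337} \approx -0.10089$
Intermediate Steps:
$j{\left(p \right)} = p^{2} + 23 p$
$\frac{\left(-9\right) 0 \cdot 20 + j{\left(-57 \right)}}{-18504 + q{\left(141 \right)}} = \frac{\left(-9\right) 0 \cdot 20 - 57 \left(23 - 57\right)}{-18504 - 705} = \frac{0 \cdot 20 - -1938}{-18504 - 705} = \frac{0 + 1938}{-19209} = 1938 \left(- \frac{1}{19209}\right) = - \frac{34}{337}$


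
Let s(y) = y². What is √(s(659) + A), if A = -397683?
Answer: √36598 ≈ 191.31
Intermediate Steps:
√(s(659) + A) = √(659² - 397683) = √(434281 - 397683) = √36598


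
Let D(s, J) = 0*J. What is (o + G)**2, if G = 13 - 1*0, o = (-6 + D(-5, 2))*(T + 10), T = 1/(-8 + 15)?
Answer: 112225/49 ≈ 2290.3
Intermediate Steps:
D(s, J) = 0
T = 1/7 ≈ 0.14286
o = -426/7 (o = (-6 + 0)*(1/7 + 10) = -6*71/7 = -426/7 ≈ -60.857)
G = 13 (G = 13 + 0 = 13)
(o + G)**2 = (-426/7 + 13)**2 = (-335/7)**2 = 112225/49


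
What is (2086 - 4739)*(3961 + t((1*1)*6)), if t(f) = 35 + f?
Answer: -10617306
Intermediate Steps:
(2086 - 4739)*(3961 + t((1*1)*6)) = (2086 - 4739)*(3961 + (35 + (1*1)*6)) = -2653*(3961 + (35 + 1*6)) = -2653*(3961 + (35 + 6)) = -2653*(3961 + 41) = -2653*4002 = -10617306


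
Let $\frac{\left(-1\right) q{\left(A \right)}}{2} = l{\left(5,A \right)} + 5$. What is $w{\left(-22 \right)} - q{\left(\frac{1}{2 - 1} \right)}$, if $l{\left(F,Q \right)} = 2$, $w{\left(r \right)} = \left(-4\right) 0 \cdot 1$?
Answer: $14$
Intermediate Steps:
$w{\left(r \right)} = 0$ ($w{\left(r \right)} = 0 \cdot 1 = 0$)
$q{\left(A \right)} = -14$ ($q{\left(A \right)} = - 2 \left(2 + 5\right) = \left(-2\right) 7 = -14$)
$w{\left(-22 \right)} - q{\left(\frac{1}{2 - 1} \right)} = 0 - -14 = 0 + 14 = 14$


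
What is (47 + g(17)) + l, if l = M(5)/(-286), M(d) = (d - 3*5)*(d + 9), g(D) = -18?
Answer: 4217/143 ≈ 29.490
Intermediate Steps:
M(d) = (-15 + d)*(9 + d) (M(d) = (d - 15)*(9 + d) = (-15 + d)*(9 + d))
l = 70/143 (l = (-135 + 5² - 6*5)/(-286) = (-135 + 25 - 30)*(-1/286) = -140*(-1/286) = 70/143 ≈ 0.48951)
(47 + g(17)) + l = (47 - 18) + 70/143 = 29 + 70/143 = 4217/143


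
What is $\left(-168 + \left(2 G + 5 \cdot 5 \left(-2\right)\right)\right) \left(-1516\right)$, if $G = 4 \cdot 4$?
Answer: $281976$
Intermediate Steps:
$G = 16$
$\left(-168 + \left(2 G + 5 \cdot 5 \left(-2\right)\right)\right) \left(-1516\right) = \left(-168 + \left(2 \cdot 16 + 5 \cdot 5 \left(-2\right)\right)\right) \left(-1516\right) = \left(-168 + \left(32 + 25 \left(-2\right)\right)\right) \left(-1516\right) = \left(-168 + \left(32 - 50\right)\right) \left(-1516\right) = \left(-168 - 18\right) \left(-1516\right) = \left(-186\right) \left(-1516\right) = 281976$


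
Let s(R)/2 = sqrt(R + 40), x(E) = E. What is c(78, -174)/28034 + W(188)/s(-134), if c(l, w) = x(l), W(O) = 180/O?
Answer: 39/14017 - 45*I*sqrt(94)/8836 ≈ 0.0027823 - 0.049377*I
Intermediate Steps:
s(R) = 2*sqrt(40 + R) (s(R) = 2*sqrt(R + 40) = 2*sqrt(40 + R))
c(l, w) = l
c(78, -174)/28034 + W(188)/s(-134) = 78/28034 + (180/188)/((2*sqrt(40 - 134))) = 78*(1/28034) + (180*(1/188))/((2*sqrt(-94))) = 39/14017 + 45/(47*((2*(I*sqrt(94))))) = 39/14017 + 45/(47*((2*I*sqrt(94)))) = 39/14017 + 45*(-I*sqrt(94)/188)/47 = 39/14017 - 45*I*sqrt(94)/8836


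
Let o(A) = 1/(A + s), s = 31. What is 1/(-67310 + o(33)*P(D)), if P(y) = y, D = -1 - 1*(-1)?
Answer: -1/67310 ≈ -1.4857e-5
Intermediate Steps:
D = 0 (D = -1 + 1 = 0)
o(A) = 1/(31 + A) (o(A) = 1/(A + 31) = 1/(31 + A))
1/(-67310 + o(33)*P(D)) = 1/(-67310 + 0/(31 + 33)) = 1/(-67310 + 0/64) = 1/(-67310 + (1/64)*0) = 1/(-67310 + 0) = 1/(-67310) = -1/67310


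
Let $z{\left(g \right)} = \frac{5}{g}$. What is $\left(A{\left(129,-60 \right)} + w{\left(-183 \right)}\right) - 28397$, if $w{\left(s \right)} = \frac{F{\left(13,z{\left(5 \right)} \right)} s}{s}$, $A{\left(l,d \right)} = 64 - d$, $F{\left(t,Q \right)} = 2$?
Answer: $-28271$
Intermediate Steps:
$w{\left(s \right)} = 2$ ($w{\left(s \right)} = \frac{2 s}{s} = 2$)
$\left(A{\left(129,-60 \right)} + w{\left(-183 \right)}\right) - 28397 = \left(\left(64 - -60\right) + 2\right) - 28397 = \left(\left(64 + 60\right) + 2\right) - 28397 = \left(124 + 2\right) - 28397 = 126 - 28397 = -28271$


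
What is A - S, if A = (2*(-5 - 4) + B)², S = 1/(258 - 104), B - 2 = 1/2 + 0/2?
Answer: 73995/308 ≈ 240.24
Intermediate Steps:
B = 5/2 (B = 2 + (1/2 + 0/2) = 2 + (1*(½) + 0*(½)) = 2 + (½ + 0) = 2 + ½ = 5/2 ≈ 2.5000)
S = 1/154 ≈ 0.0064935
A = 961/4 (A = (2*(-5 - 4) + 5/2)² = (2*(-9) + 5/2)² = (-18 + 5/2)² = (-31/2)² = 961/4 ≈ 240.25)
A - S = 961/4 - 1*1/154 = 961/4 - 1/154 = 73995/308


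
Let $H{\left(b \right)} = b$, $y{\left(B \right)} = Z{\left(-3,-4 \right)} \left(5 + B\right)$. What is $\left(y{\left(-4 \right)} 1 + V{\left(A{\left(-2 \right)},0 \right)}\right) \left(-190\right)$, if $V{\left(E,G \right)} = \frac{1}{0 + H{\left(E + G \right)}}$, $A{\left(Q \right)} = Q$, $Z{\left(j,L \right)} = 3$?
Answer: $-475$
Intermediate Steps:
$y{\left(B \right)} = 15 + 3 B$ ($y{\left(B \right)} = 3 \left(5 + B\right) = 15 + 3 B$)
$V{\left(E,G \right)} = \frac{1}{E + G}$ ($V{\left(E,G \right)} = \frac{1}{0 + \left(E + G\right)} = \frac{1}{E + G}$)
$\left(y{\left(-4 \right)} 1 + V{\left(A{\left(-2 \right)},0 \right)}\right) \left(-190\right) = \left(\left(15 + 3 \left(-4\right)\right) 1 + \frac{1}{-2 + 0}\right) \left(-190\right) = \left(\left(15 - 12\right) 1 + \frac{1}{-2}\right) \left(-190\right) = \left(3 \cdot 1 - \frac{1}{2}\right) \left(-190\right) = \left(3 - \frac{1}{2}\right) \left(-190\right) = \frac{5}{2} \left(-190\right) = -475$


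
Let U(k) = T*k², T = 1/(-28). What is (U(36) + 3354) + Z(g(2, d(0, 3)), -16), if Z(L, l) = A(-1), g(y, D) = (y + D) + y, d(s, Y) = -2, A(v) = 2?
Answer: 23168/7 ≈ 3309.7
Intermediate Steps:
g(y, D) = D + 2*y (g(y, D) = (D + y) + y = D + 2*y)
T = -1/28 ≈ -0.035714
U(k) = -k²/28
Z(L, l) = 2
(U(36) + 3354) + Z(g(2, d(0, 3)), -16) = (-1/28*36² + 3354) + 2 = (-1/28*1296 + 3354) + 2 = (-324/7 + 3354) + 2 = 23154/7 + 2 = 23168/7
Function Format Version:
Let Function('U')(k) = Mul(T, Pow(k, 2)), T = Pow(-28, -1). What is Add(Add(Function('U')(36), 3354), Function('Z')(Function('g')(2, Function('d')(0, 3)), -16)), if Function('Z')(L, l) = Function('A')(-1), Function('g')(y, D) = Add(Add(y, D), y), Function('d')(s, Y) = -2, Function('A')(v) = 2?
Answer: Rational(23168, 7) ≈ 3309.7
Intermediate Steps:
Function('g')(y, D) = Add(D, Mul(2, y)) (Function('g')(y, D) = Add(Add(D, y), y) = Add(D, Mul(2, y)))
T = Rational(-1, 28) ≈ -0.035714
Function('U')(k) = Mul(Rational(-1, 28), Pow(k, 2))
Function('Z')(L, l) = 2
Add(Add(Function('U')(36), 3354), Function('Z')(Function('g')(2, Function('d')(0, 3)), -16)) = Add(Add(Mul(Rational(-1, 28), Pow(36, 2)), 3354), 2) = Add(Add(Mul(Rational(-1, 28), 1296), 3354), 2) = Add(Add(Rational(-324, 7), 3354), 2) = Add(Rational(23154, 7), 2) = Rational(23168, 7)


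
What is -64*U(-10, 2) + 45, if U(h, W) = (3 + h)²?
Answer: -3091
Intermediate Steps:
-64*U(-10, 2) + 45 = -64*(3 - 10)² + 45 = -64*(-7)² + 45 = -64*49 + 45 = -3136 + 45 = -3091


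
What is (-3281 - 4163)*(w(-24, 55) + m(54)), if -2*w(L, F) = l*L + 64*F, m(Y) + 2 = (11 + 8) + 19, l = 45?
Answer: 8813696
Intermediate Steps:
m(Y) = 36 (m(Y) = -2 + ((11 + 8) + 19) = -2 + (19 + 19) = -2 + 38 = 36)
w(L, F) = -32*F - 45*L/2 (w(L, F) = -(45*L + 64*F)/2 = -32*F - 45*L/2)
(-3281 - 4163)*(w(-24, 55) + m(54)) = (-3281 - 4163)*((-32*55 - 45/2*(-24)) + 36) = -7444*((-1760 + 540) + 36) = -7444*(-1220 + 36) = -7444*(-1184) = 8813696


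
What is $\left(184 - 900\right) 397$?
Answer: $-284252$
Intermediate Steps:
$\left(184 - 900\right) 397 = \left(-716\right) 397 = -284252$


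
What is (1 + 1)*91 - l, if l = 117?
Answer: 65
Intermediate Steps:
(1 + 1)*91 - l = (1 + 1)*91 - 1*117 = 2*91 - 117 = 182 - 117 = 65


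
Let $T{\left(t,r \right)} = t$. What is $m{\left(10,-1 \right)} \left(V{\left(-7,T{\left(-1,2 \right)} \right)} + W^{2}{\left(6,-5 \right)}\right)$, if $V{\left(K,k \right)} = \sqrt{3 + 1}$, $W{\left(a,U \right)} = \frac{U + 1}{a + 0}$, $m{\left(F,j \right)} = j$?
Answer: $- \frac{22}{9} \approx -2.4444$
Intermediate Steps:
$W{\left(a,U \right)} = \frac{1 + U}{a}$
$V{\left(K,k \right)} = 2$ ($V{\left(K,k \right)} = \sqrt{4} = 2$)
$m{\left(10,-1 \right)} \left(V{\left(-7,T{\left(-1,2 \right)} \right)} + W^{2}{\left(6,-5 \right)}\right) = - (2 + \left(\frac{1 - 5}{6}\right)^{2}) = - (2 + \left(\frac{1}{6} \left(-4\right)\right)^{2}) = - (2 + \left(- \frac{2}{3}\right)^{2}) = - (2 + \frac{4}{9}) = \left(-1\right) \frac{22}{9} = - \frac{22}{9}$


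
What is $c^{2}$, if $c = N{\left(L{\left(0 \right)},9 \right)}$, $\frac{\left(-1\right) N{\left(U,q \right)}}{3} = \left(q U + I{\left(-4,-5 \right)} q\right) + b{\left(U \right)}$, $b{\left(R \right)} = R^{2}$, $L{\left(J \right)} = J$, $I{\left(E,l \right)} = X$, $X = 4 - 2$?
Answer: $2916$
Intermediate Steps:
$X = 2$ ($X = 4 - 2 = 2$)
$I{\left(E,l \right)} = 2$
$N{\left(U,q \right)} = - 6 q - 3 U^{2} - 3 U q$ ($N{\left(U,q \right)} = - 3 \left(\left(q U + 2 q\right) + U^{2}\right) = - 3 \left(\left(U q + 2 q\right) + U^{2}\right) = - 3 \left(\left(2 q + U q\right) + U^{2}\right) = - 3 \left(U^{2} + 2 q + U q\right) = - 6 q - 3 U^{2} - 3 U q$)
$c = -54$ ($c = \left(-6\right) 9 - 3 \cdot 0^{2} - 0 \cdot 9 = -54 - 0 + 0 = -54 + 0 + 0 = -54$)
$c^{2} = \left(-54\right)^{2} = 2916$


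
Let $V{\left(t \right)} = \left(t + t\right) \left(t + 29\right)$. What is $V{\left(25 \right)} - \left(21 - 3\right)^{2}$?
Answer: $2376$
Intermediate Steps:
$V{\left(t \right)} = 2 t \left(29 + t\right)$
$V{\left(25 \right)} - \left(21 - 3\right)^{2} = 2 \cdot 25 \left(29 + 25\right) - \left(21 - 3\right)^{2} = 2 \cdot 25 \cdot 54 - 18^{2} = 2700 - 324 = 2376$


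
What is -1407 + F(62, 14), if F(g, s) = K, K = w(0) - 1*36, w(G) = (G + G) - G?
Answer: -1443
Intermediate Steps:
w(G) = G (w(G) = 2*G - G = G)
K = -36 (K = 0 - 1*36 = 0 - 36 = -36)
F(g, s) = -36
-1407 + F(62, 14) = -1407 - 36 = -1443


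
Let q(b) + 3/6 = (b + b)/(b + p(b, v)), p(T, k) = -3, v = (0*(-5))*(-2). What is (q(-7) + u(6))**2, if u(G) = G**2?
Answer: 136161/100 ≈ 1361.6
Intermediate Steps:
v = 0 (v = 0*(-2) = 0)
q(b) = -1/2 + 2*b/(-3 + b) (q(b) = -1/2 + (b + b)/(b - 3) = -1/2 + (2*b)/(-3 + b) = -1/2 + 2*b/(-3 + b))
(q(-7) + u(6))**2 = (3*(1 - 7)/(2*(-3 - 7)) + 6**2)**2 = ((3/2)*(-6)/(-10) + 36)**2 = ((3/2)*(-1/10)*(-6) + 36)**2 = (9/10 + 36)**2 = (369/10)**2 = 136161/100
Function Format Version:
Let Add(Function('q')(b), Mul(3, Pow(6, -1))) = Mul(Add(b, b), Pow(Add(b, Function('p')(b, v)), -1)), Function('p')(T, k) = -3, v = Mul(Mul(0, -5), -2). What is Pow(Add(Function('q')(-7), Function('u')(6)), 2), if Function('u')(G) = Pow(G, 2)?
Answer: Rational(136161, 100) ≈ 1361.6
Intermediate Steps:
v = 0 (v = Mul(0, -2) = 0)
Function('q')(b) = Add(Rational(-1, 2), Mul(2, b, Pow(Add(-3, b), -1))) (Function('q')(b) = Add(Rational(-1, 2), Mul(Add(b, b), Pow(Add(b, -3), -1))) = Add(Rational(-1, 2), Mul(Mul(2, b), Pow(Add(-3, b), -1))) = Add(Rational(-1, 2), Mul(2, b, Pow(Add(-3, b), -1))))
Pow(Add(Function('q')(-7), Function('u')(6)), 2) = Pow(Add(Mul(Rational(3, 2), Pow(Add(-3, -7), -1), Add(1, -7)), Pow(6, 2)), 2) = Pow(Add(Mul(Rational(3, 2), Pow(-10, -1), -6), 36), 2) = Pow(Add(Mul(Rational(3, 2), Rational(-1, 10), -6), 36), 2) = Pow(Add(Rational(9, 10), 36), 2) = Pow(Rational(369, 10), 2) = Rational(136161, 100)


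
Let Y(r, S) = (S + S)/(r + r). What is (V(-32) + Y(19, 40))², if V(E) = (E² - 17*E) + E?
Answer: 854042176/361 ≈ 2.3658e+6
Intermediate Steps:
V(E) = E² - 16*E
Y(r, S) = S/r (Y(r, S) = (2*S)/((2*r)) = (2*S)*(1/(2*r)) = S/r)
(V(-32) + Y(19, 40))² = (-32*(-16 - 32) + 40/19)² = (-32*(-48) + 40*(1/19))² = (1536 + 40/19)² = (29224/19)² = 854042176/361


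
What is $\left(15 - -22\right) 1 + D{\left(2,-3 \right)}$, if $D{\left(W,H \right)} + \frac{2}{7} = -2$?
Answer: $\frac{243}{7} \approx 34.714$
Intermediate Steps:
$D{\left(W,H \right)} = - \frac{16}{7}$ ($D{\left(W,H \right)} = - \frac{2}{7} - 2 = - \frac{16}{7}$)
$\left(15 - -22\right) 1 + D{\left(2,-3 \right)} = \left(15 - -22\right) 1 - \frac{16}{7} = \left(15 + 22\right) 1 - \frac{16}{7} = 37 \cdot 1 - \frac{16}{7} = 37 - \frac{16}{7} = \frac{243}{7}$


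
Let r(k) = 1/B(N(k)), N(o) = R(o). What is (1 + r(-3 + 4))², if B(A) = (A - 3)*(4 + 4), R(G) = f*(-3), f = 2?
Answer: 5041/5184 ≈ 0.97241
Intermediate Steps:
R(G) = -6 (R(G) = 2*(-3) = -6)
N(o) = -6
B(A) = -24 + 8*A (B(A) = (-3 + A)*8 = -24 + 8*A)
r(k) = -1/72 (r(k) = 1/(-24 + 8*(-6)) = 1/(-24 - 48) = 1/(-72) = -1/72)
(1 + r(-3 + 4))² = (1 - 1/72)² = (71/72)² = 5041/5184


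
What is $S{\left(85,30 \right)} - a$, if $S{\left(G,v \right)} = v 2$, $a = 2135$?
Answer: $-2075$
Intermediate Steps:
$S{\left(G,v \right)} = 2 v$
$S{\left(85,30 \right)} - a = 2 \cdot 30 - 2135 = 60 - 2135 = -2075$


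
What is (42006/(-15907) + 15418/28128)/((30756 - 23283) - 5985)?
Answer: -468145321/332889479424 ≈ -0.0014063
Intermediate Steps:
(42006/(-15907) + 15418/28128)/((30756 - 23283) - 5985) = (42006*(-1/15907) + 15418*(1/28128))/(7473 - 5985) = (-42006/15907 + 7709/14064)/1488 = -468145321/223716048*1/1488 = -468145321/332889479424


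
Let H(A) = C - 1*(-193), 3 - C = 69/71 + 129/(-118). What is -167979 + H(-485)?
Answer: -1405684957/8378 ≈ -1.6778e+5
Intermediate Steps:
C = 26151/8378 (C = 3 - (69/71 + 129/(-118)) = 3 - (69*(1/71) + 129*(-1/118)) = 3 - (69/71 - 129/118) = 3 - 1*(-1017/8378) = 3 + 1017/8378 = 26151/8378 ≈ 3.1214)
H(A) = 1643105/8378 (H(A) = 26151/8378 - 1*(-193) = 26151/8378 + 193 = 1643105/8378)
-167979 + H(-485) = -167979 + 1643105/8378 = -1405684957/8378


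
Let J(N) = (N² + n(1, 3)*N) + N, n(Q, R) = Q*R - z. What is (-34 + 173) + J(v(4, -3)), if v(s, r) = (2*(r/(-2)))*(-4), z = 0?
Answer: 235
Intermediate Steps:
v(s, r) = 4*r (v(s, r) = (2*(r*(-½)))*(-4) = (2*(-r/2))*(-4) = -r*(-4) = 4*r)
n(Q, R) = Q*R (n(Q, R) = Q*R - 1*0 = Q*R + 0 = Q*R)
J(N) = N² + 4*N (J(N) = (N² + (1*3)*N) + N = (N² + 3*N) + N = N² + 4*N)
(-34 + 173) + J(v(4, -3)) = (-34 + 173) + (4*(-3))*(4 + 4*(-3)) = 139 - 12*(4 - 12) = 139 - 12*(-8) = 139 + 96 = 235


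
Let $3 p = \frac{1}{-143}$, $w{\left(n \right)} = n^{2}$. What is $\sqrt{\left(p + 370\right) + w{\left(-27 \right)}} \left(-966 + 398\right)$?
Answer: $- \frac{568 \sqrt{202260630}}{429} \approx -18830.0$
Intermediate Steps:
$p = - \frac{1}{429}$ ($p = \frac{1}{3 \left(-143\right)} = \frac{1}{3} \left(- \frac{1}{143}\right) = - \frac{1}{429} \approx -0.002331$)
$\sqrt{\left(p + 370\right) + w{\left(-27 \right)}} \left(-966 + 398\right) = \sqrt{\left(- \frac{1}{429} + 370\right) + \left(-27\right)^{2}} \left(-966 + 398\right) = \sqrt{\frac{158729}{429} + 729} \left(-568\right) = \sqrt{\frac{471470}{429}} \left(-568\right) = \frac{\sqrt{202260630}}{429} \left(-568\right) = - \frac{568 \sqrt{202260630}}{429}$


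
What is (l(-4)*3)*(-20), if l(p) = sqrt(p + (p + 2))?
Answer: -60*I*sqrt(6) ≈ -146.97*I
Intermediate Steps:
l(p) = sqrt(2 + 2*p) (l(p) = sqrt(p + (2 + p)) = sqrt(2 + 2*p))
(l(-4)*3)*(-20) = (sqrt(2 + 2*(-4))*3)*(-20) = (sqrt(2 - 8)*3)*(-20) = (sqrt(-6)*3)*(-20) = ((I*sqrt(6))*3)*(-20) = (3*I*sqrt(6))*(-20) = -60*I*sqrt(6)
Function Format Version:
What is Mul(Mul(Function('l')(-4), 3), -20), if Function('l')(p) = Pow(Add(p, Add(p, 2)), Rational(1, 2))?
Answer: Mul(-60, I, Pow(6, Rational(1, 2))) ≈ Mul(-146.97, I)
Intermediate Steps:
Function('l')(p) = Pow(Add(2, Mul(2, p)), Rational(1, 2)) (Function('l')(p) = Pow(Add(p, Add(2, p)), Rational(1, 2)) = Pow(Add(2, Mul(2, p)), Rational(1, 2)))
Mul(Mul(Function('l')(-4), 3), -20) = Mul(Mul(Pow(Add(2, Mul(2, -4)), Rational(1, 2)), 3), -20) = Mul(Mul(Pow(Add(2, -8), Rational(1, 2)), 3), -20) = Mul(Mul(Pow(-6, Rational(1, 2)), 3), -20) = Mul(Mul(Mul(I, Pow(6, Rational(1, 2))), 3), -20) = Mul(Mul(3, I, Pow(6, Rational(1, 2))), -20) = Mul(-60, I, Pow(6, Rational(1, 2)))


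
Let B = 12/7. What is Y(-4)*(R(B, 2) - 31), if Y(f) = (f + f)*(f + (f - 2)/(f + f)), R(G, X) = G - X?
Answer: -5694/7 ≈ -813.43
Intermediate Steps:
B = 12/7 (B = 12*(1/7) = 12/7 ≈ 1.7143)
Y(f) = 2*f*(f + (-2 + f)/(2*f)) (Y(f) = (2*f)*(f + (-2 + f)/((2*f))) = (2*f)*(f + (-2 + f)*(1/(2*f))) = (2*f)*(f + (-2 + f)/(2*f)) = 2*f*(f + (-2 + f)/(2*f)))
Y(-4)*(R(B, 2) - 31) = (-2 - 4 + 2*(-4)**2)*((12/7 - 1*2) - 31) = (-2 - 4 + 2*16)*((12/7 - 2) - 31) = (-2 - 4 + 32)*(-2/7 - 31) = 26*(-219/7) = -5694/7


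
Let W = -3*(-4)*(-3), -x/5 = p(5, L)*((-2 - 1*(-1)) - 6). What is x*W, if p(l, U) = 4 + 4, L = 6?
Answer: -10080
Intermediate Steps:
p(l, U) = 8
x = 280 (x = -40*((-2 - 1*(-1)) - 6) = -40*((-2 + 1) - 6) = -40*(-1 - 6) = -40*(-7) = -5*(-56) = 280)
W = -36 (W = 12*(-3) = -36)
x*W = 280*(-36) = -10080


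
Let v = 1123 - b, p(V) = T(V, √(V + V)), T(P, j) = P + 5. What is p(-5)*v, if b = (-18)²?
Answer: 0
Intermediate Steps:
b = 324
T(P, j) = 5 + P
p(V) = 5 + V
v = 799 (v = 1123 - 1*324 = 1123 - 324 = 799)
p(-5)*v = (5 - 5)*799 = 0*799 = 0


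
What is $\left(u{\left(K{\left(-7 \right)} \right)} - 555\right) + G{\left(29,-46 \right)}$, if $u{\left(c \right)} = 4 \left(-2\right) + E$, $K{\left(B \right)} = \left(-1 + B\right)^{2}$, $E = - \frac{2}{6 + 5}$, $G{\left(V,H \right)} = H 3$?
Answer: $- \frac{7713}{11} \approx -701.18$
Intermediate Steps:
$G{\left(V,H \right)} = 3 H$
$E = - \frac{2}{11} \approx -0.18182$
$u{\left(c \right)} = - \frac{90}{11}$ ($u{\left(c \right)} = 4 \left(-2\right) - \frac{2}{11} = -8 - \frac{2}{11} = - \frac{90}{11}$)
$\left(u{\left(K{\left(-7 \right)} \right)} - 555\right) + G{\left(29,-46 \right)} = \left(- \frac{90}{11} - 555\right) + 3 \left(-46\right) = - \frac{6195}{11} - 138 = - \frac{7713}{11}$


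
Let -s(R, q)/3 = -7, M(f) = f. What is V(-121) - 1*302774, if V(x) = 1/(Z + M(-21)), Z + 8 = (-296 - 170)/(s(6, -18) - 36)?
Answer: -9385979/31 ≈ -3.0277e+5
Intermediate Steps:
s(R, q) = 21 (s(R, q) = -3*(-7) = 21)
Z = 346/15 (Z = -8 + (-296 - 170)/(21 - 36) = -8 - 466/(-15) = -8 - 466*(-1/15) = -8 + 466/15 = 346/15 ≈ 23.067)
V(x) = 15/31 (V(x) = 1/(346/15 - 21) = 1/(31/15) = 15/31)
V(-121) - 1*302774 = 15/31 - 1*302774 = 15/31 - 302774 = -9385979/31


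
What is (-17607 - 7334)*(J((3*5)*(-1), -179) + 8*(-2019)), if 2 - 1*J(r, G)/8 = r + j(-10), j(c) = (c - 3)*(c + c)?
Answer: 451332336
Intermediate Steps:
j(c) = 2*c*(-3 + c) (j(c) = (-3 + c)*(2*c) = 2*c*(-3 + c))
J(r, G) = -2064 - 8*r (J(r, G) = 16 - 8*(r + 2*(-10)*(-3 - 10)) = 16 - 8*(r + 2*(-10)*(-13)) = 16 - 8*(r + 260) = 16 - 8*(260 + r) = 16 + (-2080 - 8*r) = -2064 - 8*r)
(-17607 - 7334)*(J((3*5)*(-1), -179) + 8*(-2019)) = (-17607 - 7334)*((-2064 - 8*3*5*(-1)) + 8*(-2019)) = -24941*((-2064 - 120*(-1)) - 16152) = -24941*((-2064 - 8*(-15)) - 16152) = -24941*((-2064 + 120) - 16152) = -24941*(-1944 - 16152) = -24941*(-18096) = 451332336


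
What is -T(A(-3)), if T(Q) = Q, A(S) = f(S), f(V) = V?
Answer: 3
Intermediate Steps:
A(S) = S
-T(A(-3)) = -1*(-3) = 3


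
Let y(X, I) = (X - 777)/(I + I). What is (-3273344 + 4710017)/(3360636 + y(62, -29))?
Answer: 83327034/194917603 ≈ 0.42750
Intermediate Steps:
y(X, I) = (-777 + X)/(2*I) (y(X, I) = (-777 + X)/((2*I)) = (-777 + X)*(1/(2*I)) = (-777 + X)/(2*I))
(-3273344 + 4710017)/(3360636 + y(62, -29)) = (-3273344 + 4710017)/(3360636 + (½)*(-777 + 62)/(-29)) = 1436673/(3360636 + (½)*(-1/29)*(-715)) = 1436673/(3360636 + 715/58) = 1436673/(194917603/58) = 1436673*(58/194917603) = 83327034/194917603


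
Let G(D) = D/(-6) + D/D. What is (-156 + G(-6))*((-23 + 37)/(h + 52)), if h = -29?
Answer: -2156/23 ≈ -93.739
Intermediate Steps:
G(D) = 1 - D/6 (G(D) = D*(-1/6) + 1 = -D/6 + 1 = 1 - D/6)
(-156 + G(-6))*((-23 + 37)/(h + 52)) = (-156 + (1 - 1/6*(-6)))*((-23 + 37)/(-29 + 52)) = (-156 + (1 + 1))*(14/23) = (-156 + 2)*(14*(1/23)) = -154*14/23 = -2156/23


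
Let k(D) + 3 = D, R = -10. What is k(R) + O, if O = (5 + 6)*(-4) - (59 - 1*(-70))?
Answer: -186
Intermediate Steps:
k(D) = -3 + D
O = -173 (O = 11*(-4) - (59 + 70) = -44 - 1*129 = -44 - 129 = -173)
k(R) + O = (-3 - 10) - 173 = -13 - 173 = -186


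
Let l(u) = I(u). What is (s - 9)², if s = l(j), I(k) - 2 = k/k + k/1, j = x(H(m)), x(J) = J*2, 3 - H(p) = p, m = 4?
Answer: 64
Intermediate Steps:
H(p) = 3 - p
x(J) = 2*J
j = -2 (j = 2*(3 - 1*4) = 2*(3 - 4) = 2*(-1) = -2)
I(k) = 3 + k (I(k) = 2 + (k/k + k/1) = 2 + (1 + k*1) = 2 + (1 + k) = 3 + k)
l(u) = 3 + u
s = 1 (s = 3 - 2 = 1)
(s - 9)² = (1 - 9)² = (-8)² = 64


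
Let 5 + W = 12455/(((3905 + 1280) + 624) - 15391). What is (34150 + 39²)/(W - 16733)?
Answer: -341799522/160395971 ≈ -2.1310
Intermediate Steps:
W = -60365/9582 (W = -5 + 12455/(((3905 + 1280) + 624) - 15391) = -5 + 12455/((5185 + 624) - 15391) = -5 + 12455/(5809 - 15391) = -5 + 12455/(-9582) = -5 + 12455*(-1/9582) = -5 - 12455/9582 = -60365/9582 ≈ -6.2998)
(34150 + 39²)/(W - 16733) = (34150 + 39²)/(-60365/9582 - 16733) = (34150 + 1521)/(-160395971/9582) = 35671*(-9582/160395971) = -341799522/160395971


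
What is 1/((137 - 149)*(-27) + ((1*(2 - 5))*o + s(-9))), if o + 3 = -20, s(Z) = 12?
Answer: 1/405 ≈ 0.0024691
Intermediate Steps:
o = -23 (o = -3 - 20 = -23)
1/((137 - 149)*(-27) + ((1*(2 - 5))*o + s(-9))) = 1/((137 - 149)*(-27) + ((1*(2 - 5))*(-23) + 12)) = 1/(-12*(-27) + ((1*(-3))*(-23) + 12)) = 1/(324 + (-3*(-23) + 12)) = 1/(324 + (69 + 12)) = 1/(324 + 81) = 1/405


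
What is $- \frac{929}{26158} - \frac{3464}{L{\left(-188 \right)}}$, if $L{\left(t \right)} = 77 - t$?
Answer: $- \frac{90857497}{6931870} \approx -13.107$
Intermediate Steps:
$- \frac{929}{26158} - \frac{3464}{L{\left(-188 \right)}} = - \frac{929}{26158} - \frac{3464}{77 - -188} = \left(-929\right) \frac{1}{26158} - \frac{3464}{77 + 188} = - \frac{929}{26158} - \frac{3464}{265} = - \frac{90857497}{6931870}$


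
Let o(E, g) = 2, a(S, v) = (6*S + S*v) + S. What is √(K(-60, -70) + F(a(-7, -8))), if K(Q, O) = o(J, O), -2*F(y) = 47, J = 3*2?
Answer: I*√86/2 ≈ 4.6368*I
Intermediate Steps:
J = 6
a(S, v) = 7*S + S*v
F(y) = -47/2 (F(y) = -½*47 = -47/2)
K(Q, O) = 2
√(K(-60, -70) + F(a(-7, -8))) = √(2 - 47/2) = √(-43/2) = I*√86/2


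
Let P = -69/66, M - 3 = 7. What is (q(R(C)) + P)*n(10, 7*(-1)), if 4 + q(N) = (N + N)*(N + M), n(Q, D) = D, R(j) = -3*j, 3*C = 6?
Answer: 8169/22 ≈ 371.32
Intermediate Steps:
M = 10 (M = 3 + 7 = 10)
C = 2 (C = (⅓)*6 = 2)
q(N) = -4 + 2*N*(10 + N) (q(N) = -4 + (N + N)*(N + 10) = -4 + (2*N)*(10 + N) = -4 + 2*N*(10 + N))
P = -23/22 (P = -69*1/66 = -23/22 ≈ -1.0455)
(q(R(C)) + P)*n(10, 7*(-1)) = ((-4 + 2*(-3*2)² + 20*(-3*2)) - 23/22)*(7*(-1)) = ((-4 + 2*(-6)² + 20*(-6)) - 23/22)*(-7) = ((-4 + 2*36 - 120) - 23/22)*(-7) = ((-4 + 72 - 120) - 23/22)*(-7) = (-52 - 23/22)*(-7) = -1167/22*(-7) = 8169/22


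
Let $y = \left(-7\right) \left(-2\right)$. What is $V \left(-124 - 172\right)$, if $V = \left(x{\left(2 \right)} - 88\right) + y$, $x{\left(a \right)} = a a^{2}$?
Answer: $19536$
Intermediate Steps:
$y = 14$
$x{\left(a \right)} = a^{3}$
$V = -66$ ($V = \left(2^{3} - 88\right) + 14 = \left(8 - 88\right) + 14 = -80 + 14 = -66$)
$V \left(-124 - 172\right) = - 66 \left(-124 - 172\right) = \left(-66\right) \left(-296\right) = 19536$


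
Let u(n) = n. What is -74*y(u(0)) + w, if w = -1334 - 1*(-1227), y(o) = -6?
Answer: 337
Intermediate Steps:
w = -107 (w = -1334 + 1227 = -107)
-74*y(u(0)) + w = -74*(-6) - 107 = 444 - 107 = 337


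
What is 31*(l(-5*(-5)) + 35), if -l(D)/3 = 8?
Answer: 341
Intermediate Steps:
l(D) = -24 (l(D) = -3*8 = -24)
31*(l(-5*(-5)) + 35) = 31*(-24 + 35) = 31*11 = 341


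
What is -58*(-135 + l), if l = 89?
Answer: 2668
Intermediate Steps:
-58*(-135 + l) = -58*(-135 + 89) = -58*(-46) = 2668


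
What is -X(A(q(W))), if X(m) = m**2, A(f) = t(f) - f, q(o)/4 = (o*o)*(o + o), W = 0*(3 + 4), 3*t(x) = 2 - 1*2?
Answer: 0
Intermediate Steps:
t(x) = 0 (t(x) = (2 - 1*2)/3 = (2 - 2)/3 = (1/3)*0 = 0)
W = 0 (W = 0*7 = 0)
q(o) = 8*o**3 (q(o) = 4*((o*o)*(o + o)) = 4*(o**2*(2*o)) = 4*(2*o**3) = 8*o**3)
A(f) = -f (A(f) = 0 - f = -f)
-X(A(q(W))) = -(-8*0**3)**2 = -(-8*0)**2 = -(-1*0)**2 = -1*0**2 = -1*0 = 0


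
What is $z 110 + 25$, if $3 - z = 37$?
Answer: $-3715$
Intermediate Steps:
$z = -34$ ($z = 3 - 37 = -34$)
$z 110 + 25 = \left(-34\right) 110 + 25 = -3740 + 25 = -3715$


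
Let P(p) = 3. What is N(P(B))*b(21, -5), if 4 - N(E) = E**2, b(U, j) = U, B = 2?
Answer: -105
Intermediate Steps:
N(E) = 4 - E**2
N(P(B))*b(21, -5) = (4 - 1*3**2)*21 = (4 - 1*9)*21 = (4 - 9)*21 = -5*21 = -105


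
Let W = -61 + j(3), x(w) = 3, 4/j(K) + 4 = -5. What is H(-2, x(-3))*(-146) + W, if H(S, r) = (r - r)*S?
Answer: -553/9 ≈ -61.444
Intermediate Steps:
j(K) = -4/9 (j(K) = 4/(-4 - 5) = 4/(-9) = 4*(-⅑) = -4/9)
W = -553/9 (W = -61 - 4/9 = -553/9 ≈ -61.444)
H(S, r) = 0 (H(S, r) = 0*S = 0)
H(-2, x(-3))*(-146) + W = 0*(-146) - 553/9 = 0 - 553/9 = -553/9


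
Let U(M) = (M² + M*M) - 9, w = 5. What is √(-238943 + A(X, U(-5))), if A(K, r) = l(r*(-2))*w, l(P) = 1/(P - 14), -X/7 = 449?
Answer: I*√137631198/24 ≈ 488.82*I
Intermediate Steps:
X = -3143 (X = -7*449 = -3143)
l(P) = 1/(-14 + P)
U(M) = -9 + 2*M² (U(M) = (M² + M²) - 9 = 2*M² - 9 = -9 + 2*M²)
A(K, r) = 5/(-14 - 2*r) (A(K, r) = 5/(-14 + r*(-2)) = 5/(-14 - 2*r))
√(-238943 + A(X, U(-5))) = √(-238943 - 5/(14 + 2*(-9 + 2*(-5)²))) = √(-238943 - 5/(14 + 2*(-9 + 2*25))) = √(-238943 - 5/(14 + 2*(-9 + 50))) = √(-238943 - 5/(14 + 2*41)) = √(-238943 - 5/(14 + 82)) = √(-238943 - 5/96) = √(-22938533/96) = I*√137631198/24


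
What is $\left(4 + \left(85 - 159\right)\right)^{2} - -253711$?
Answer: $258611$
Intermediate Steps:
$\left(4 + \left(85 - 159\right)\right)^{2} - -253711 = \left(4 - 74\right)^{2} + 253711 = \left(-70\right)^{2} + 253711 = 4900 + 253711 = 258611$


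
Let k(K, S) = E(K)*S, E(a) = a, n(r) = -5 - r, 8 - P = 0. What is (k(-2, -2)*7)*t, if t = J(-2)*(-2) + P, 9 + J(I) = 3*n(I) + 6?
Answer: 896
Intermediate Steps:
P = 8 (P = 8 - 1*0 = 8 + 0 = 8)
J(I) = -18 - 3*I (J(I) = -9 + (3*(-5 - I) + 6) = -9 + ((-15 - 3*I) + 6) = -9 + (-9 - 3*I) = -18 - 3*I)
t = 32 (t = (-18 - 3*(-2))*(-2) + 8 = (-18 + 6)*(-2) + 8 = -12*(-2) + 8 = 24 + 8 = 32)
k(K, S) = K*S
(k(-2, -2)*7)*t = (-2*(-2)*7)*32 = (4*7)*32 = 28*32 = 896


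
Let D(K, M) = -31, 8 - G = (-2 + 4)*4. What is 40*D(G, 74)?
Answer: -1240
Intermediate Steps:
G = 0 (G = 8 - (-2 + 4)*4 = 8 - 2*4 = 8 - 1*8 = 8 - 8 = 0)
40*D(G, 74) = 40*(-31) = -1240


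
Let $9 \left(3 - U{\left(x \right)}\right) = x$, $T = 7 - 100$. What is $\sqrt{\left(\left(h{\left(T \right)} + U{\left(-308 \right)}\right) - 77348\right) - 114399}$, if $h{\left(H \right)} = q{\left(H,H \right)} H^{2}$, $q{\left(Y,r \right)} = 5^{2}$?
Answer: $\frac{\sqrt{220637}}{3} \approx 156.57$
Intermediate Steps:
$T = -93$ ($T = 7 - 100 = -93$)
$q{\left(Y,r \right)} = 25$
$U{\left(x \right)} = 3 - \frac{x}{9}$
$h{\left(H \right)} = 25 H^{2}$
$\sqrt{\left(\left(h{\left(T \right)} + U{\left(-308 \right)}\right) - 77348\right) - 114399} = \sqrt{\left(\left(25 \left(-93\right)^{2} + \left(3 - - \frac{308}{9}\right)\right) - 77348\right) - 114399} = \sqrt{\left(\left(25 \cdot 8649 + \left(3 + \frac{308}{9}\right)\right) - 77348\right) - 114399} = \sqrt{\left(\left(216225 + \frac{335}{9}\right) - 77348\right) - 114399} = \sqrt{\left(\frac{1946360}{9} - 77348\right) - 114399} = \sqrt{\frac{1250228}{9} - 114399} = \sqrt{\frac{220637}{9}} = \frac{\sqrt{220637}}{3}$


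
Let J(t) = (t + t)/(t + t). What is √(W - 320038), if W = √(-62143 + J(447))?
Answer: √(-320038 + I*√62142) ≈ 0.22 + 565.72*I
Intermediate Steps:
J(t) = 1 (J(t) = (2*t)/((2*t)) = (2*t)*(1/(2*t)) = 1)
W = I*√62142 (W = √(-62143 + 1) = √(-62142) = I*√62142 ≈ 249.28*I)
√(W - 320038) = √(I*√62142 - 320038) = √(-320038 + I*√62142)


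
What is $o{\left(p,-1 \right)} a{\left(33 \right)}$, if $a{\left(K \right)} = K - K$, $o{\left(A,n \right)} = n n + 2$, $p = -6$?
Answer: $0$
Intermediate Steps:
$o{\left(A,n \right)} = 2 + n^{2}$ ($o{\left(A,n \right)} = n^{2} + 2 = 2 + n^{2}$)
$a{\left(K \right)} = 0$
$o{\left(p,-1 \right)} a{\left(33 \right)} = \left(2 + \left(-1\right)^{2}\right) 0 = \left(2 + 1\right) 0 = 3 \cdot 0 = 0$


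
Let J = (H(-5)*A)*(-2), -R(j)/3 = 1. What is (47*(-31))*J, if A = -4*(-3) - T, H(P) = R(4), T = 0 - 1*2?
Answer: -122388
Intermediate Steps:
T = -2 (T = 0 - 2 = -2)
R(j) = -3 (R(j) = -3*1 = -3)
H(P) = -3
A = 14 (A = -4*(-3) - 1*(-2) = 12 + 2 = 14)
J = 84 (J = -3*14*(-2) = -42*(-2) = 84)
(47*(-31))*J = (47*(-31))*84 = -1457*84 = -122388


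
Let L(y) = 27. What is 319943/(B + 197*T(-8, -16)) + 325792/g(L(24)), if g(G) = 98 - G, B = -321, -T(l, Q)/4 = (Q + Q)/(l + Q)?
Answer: 1272486221/292165 ≈ 4355.4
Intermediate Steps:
T(l, Q) = -8*Q/(Q + l) (T(l, Q) = -4*(Q + Q)/(l + Q) = -4*2*Q/(Q + l) = -8*Q/(Q + l))
319943/(B + 197*T(-8, -16)) + 325792/g(L(24)) = 319943/(-321 + 197*(-8*(-16)/(-16 - 8))) + 325792/(98 - 1*27) = 319943/(-321 + 197*(-8*(-16)/(-24))) + 325792/(98 - 27) = 319943/(-321 + 197*(-8*(-16)*(-1/24))) + 325792/71 = 319943/(-321 + 197*(-16/3)) + 325792*(1/71) = 319943/(-321 - 3152/3) + 325792/71 = 319943/(-4115/3) + 325792/71 = 319943*(-3/4115) + 325792/71 = -959829/4115 + 325792/71 = 1272486221/292165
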